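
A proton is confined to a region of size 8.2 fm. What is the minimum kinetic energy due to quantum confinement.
77.148 keV

Using the uncertainty principle:

1. Position uncertainty: Δx ≈ 8.200e-15 m
2. Minimum momentum uncertainty: Δp = ℏ/(2Δx) = 6.430e-21 kg·m/s
3. Minimum kinetic energy:
   KE = (Δp)²/(2m) = (6.430e-21)²/(2 × 1.673e-27 kg)
   KE = 1.236e-14 J = 77.148 keV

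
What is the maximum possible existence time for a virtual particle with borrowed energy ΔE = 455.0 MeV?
7.233 × 10^-25 s

Using the energy-time uncertainty principle:
ΔEΔt ≥ ℏ/2

For a virtual particle borrowing energy ΔE, the maximum lifetime is:
Δt_max = ℏ/(2ΔE)

Converting energy:
ΔE = 455.0 MeV = 7.290e-11 J

Δt_max = (1.055e-34 J·s) / (2 × 7.290e-11 J)
Δt_max = 7.233e-25 s = 7.233 × 10^-25 s

Virtual particles with higher borrowed energy exist for shorter times.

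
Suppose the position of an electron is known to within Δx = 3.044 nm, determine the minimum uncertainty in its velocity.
19.016 km/s

Using the Heisenberg uncertainty principle and Δp = mΔv:
ΔxΔp ≥ ℏ/2
Δx(mΔv) ≥ ℏ/2

The minimum uncertainty in velocity is:
Δv_min = ℏ/(2mΔx)
Δv_min = (1.055e-34 J·s) / (2 × 9.109e-31 kg × 3.044e-09 m)
Δv_min = 1.902e+04 m/s = 19.016 km/s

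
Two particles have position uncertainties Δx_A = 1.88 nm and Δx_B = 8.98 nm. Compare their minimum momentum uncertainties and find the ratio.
Particle A has the larger minimum momentum uncertainty, by a factor of 4.78.

For each particle, the minimum momentum uncertainty is Δp_min = ℏ/(2Δx):

Particle A: Δp_A = ℏ/(2×1.880e-09 m) = 2.805e-26 kg·m/s
Particle B: Δp_B = ℏ/(2×8.980e-09 m) = 5.872e-27 kg·m/s

Ratio: Δp_A/Δp_B = 4.78

Since Δp_min ∝ 1/Δx, the particle with smaller position uncertainty (A) has larger momentum uncertainty.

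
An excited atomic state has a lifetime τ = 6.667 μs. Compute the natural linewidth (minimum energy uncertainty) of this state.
49.363 peV

Using the energy-time uncertainty principle:
ΔEΔt ≥ ℏ/2

The lifetime τ represents the time uncertainty Δt.
The natural linewidth (minimum energy uncertainty) is:

ΔE = ℏ/(2τ)
ΔE = (1.055e-34 J·s) / (2 × 6.667e-06 s)
ΔE = 7.909e-30 J = 49.363 peV

This natural linewidth limits the precision of spectroscopic measurements.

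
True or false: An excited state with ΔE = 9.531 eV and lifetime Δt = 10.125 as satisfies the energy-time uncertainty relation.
No, it violates the uncertainty relation.

Calculate the product ΔEΔt:
ΔE = 9.531 eV = 1.527e-18 J
ΔEΔt = (1.527e-18 J) × (1.012e-17 s)
ΔEΔt = 1.546e-35 J·s

Compare to the minimum allowed value ℏ/2:
ℏ/2 = 5.273e-35 J·s

Since ΔEΔt = 1.546e-35 J·s < 5.273e-35 J·s = ℏ/2,
this violates the uncertainty relation.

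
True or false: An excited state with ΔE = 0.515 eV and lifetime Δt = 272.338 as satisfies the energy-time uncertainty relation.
No, it violates the uncertainty relation.

Calculate the product ΔEΔt:
ΔE = 0.515 eV = 8.251e-20 J
ΔEΔt = (8.251e-20 J) × (2.723e-16 s)
ΔEΔt = 2.247e-35 J·s

Compare to the minimum allowed value ℏ/2:
ℏ/2 = 5.273e-35 J·s

Since ΔEΔt = 2.247e-35 J·s < 5.273e-35 J·s = ℏ/2,
this violates the uncertainty relation.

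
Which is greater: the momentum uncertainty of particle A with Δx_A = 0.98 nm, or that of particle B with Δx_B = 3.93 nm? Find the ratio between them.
Particle A has the larger minimum momentum uncertainty, by a factor of 4.01.

For each particle, the minimum momentum uncertainty is Δp_min = ℏ/(2Δx):

Particle A: Δp_A = ℏ/(2×9.800e-10 m) = 5.380e-26 kg·m/s
Particle B: Δp_B = ℏ/(2×3.930e-09 m) = 1.342e-26 kg·m/s

Ratio: Δp_A/Δp_B = 4.01

Since Δp_min ∝ 1/Δx, the particle with smaller position uncertainty (A) has larger momentum uncertainty.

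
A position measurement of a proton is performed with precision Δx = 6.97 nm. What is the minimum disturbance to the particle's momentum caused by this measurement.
7.565 × 10^-27 kg·m/s

The uncertainty principle implies that measuring position disturbs momentum:
ΔxΔp ≥ ℏ/2

When we measure position with precision Δx, we necessarily introduce a momentum uncertainty:
Δp ≥ ℏ/(2Δx)
Δp_min = (1.055e-34 J·s) / (2 × 6.970e-09 m)
Δp_min = 7.565e-27 kg·m/s

The more precisely we measure position, the greater the momentum disturbance.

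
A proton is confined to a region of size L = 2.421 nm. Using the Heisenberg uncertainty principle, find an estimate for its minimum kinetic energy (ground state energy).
885.043 neV

Using the uncertainty principle to estimate ground state energy:

1. The position uncertainty is approximately the confinement size:
   Δx ≈ L = 2.421e-09 m

2. From ΔxΔp ≥ ℏ/2, the minimum momentum uncertainty is:
   Δp ≈ ℏ/(2L) = 2.178e-26 kg·m/s

3. The kinetic energy is approximately:
   KE ≈ (Δp)²/(2m) = (2.178e-26)²/(2 × 1.673e-27 kg)
   KE ≈ 1.418e-25 J = 885.043 neV

This is an order-of-magnitude estimate of the ground state energy.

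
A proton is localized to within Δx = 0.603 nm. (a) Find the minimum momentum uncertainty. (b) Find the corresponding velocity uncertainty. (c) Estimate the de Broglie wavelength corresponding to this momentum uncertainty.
(a) Δp_min = 8.744 × 10^-26 kg·m/s
(b) Δv_min = 52.279 m/s
(c) λ_dB = 7.578 nm

Step-by-step:

(a) From the uncertainty principle:
Δp_min = ℏ/(2Δx) = (1.055e-34 J·s)/(2 × 6.030e-10 m) = 8.744e-26 kg·m/s

(b) The velocity uncertainty:
Δv = Δp/m = (8.744e-26 kg·m/s)/(1.673e-27 kg) = 5.228e+01 m/s = 52.279 m/s

(c) The de Broglie wavelength for this momentum:
λ = h/p = (6.626e-34 J·s)/(8.744e-26 kg·m/s) = 7.578e-09 m = 7.578 nm

Note: The de Broglie wavelength is comparable to the localization size, as expected from wave-particle duality.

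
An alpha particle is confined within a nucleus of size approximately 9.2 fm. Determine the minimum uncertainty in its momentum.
5.731 × 10^-21 kg·m/s

Using the Heisenberg uncertainty principle:
ΔxΔp ≥ ℏ/2

With Δx ≈ L = 9.200e-15 m (the confinement size):
Δp_min = ℏ/(2Δx)
Δp_min = (1.055e-34 J·s) / (2 × 9.200e-15 m)
Δp_min = 5.731e-21 kg·m/s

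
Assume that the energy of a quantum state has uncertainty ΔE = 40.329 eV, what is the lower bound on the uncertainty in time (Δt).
8.161 as

Using the energy-time uncertainty principle:
ΔEΔt ≥ ℏ/2

The minimum uncertainty in time is:
Δt_min = ℏ/(2ΔE)
Δt_min = (1.055e-34 J·s) / (2 × 6.461e-18 J)
Δt_min = 8.161e-18 s = 8.161 as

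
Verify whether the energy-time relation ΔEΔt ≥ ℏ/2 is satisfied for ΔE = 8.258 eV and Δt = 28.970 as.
No, it violates the uncertainty relation.

Calculate the product ΔEΔt:
ΔE = 8.258 eV = 1.323e-18 J
ΔEΔt = (1.323e-18 J) × (2.897e-17 s)
ΔEΔt = 3.833e-35 J·s

Compare to the minimum allowed value ℏ/2:
ℏ/2 = 5.273e-35 J·s

Since ΔEΔt = 3.833e-35 J·s < 5.273e-35 J·s = ℏ/2,
this violates the uncertainty relation.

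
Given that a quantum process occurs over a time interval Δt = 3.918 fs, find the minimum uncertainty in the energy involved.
83.998 meV

Using the energy-time uncertainty principle:
ΔEΔt ≥ ℏ/2

The minimum uncertainty in energy is:
ΔE_min = ℏ/(2Δt)
ΔE_min = (1.055e-34 J·s) / (2 × 3.918e-15 s)
ΔE_min = 1.346e-20 J = 83.998 meV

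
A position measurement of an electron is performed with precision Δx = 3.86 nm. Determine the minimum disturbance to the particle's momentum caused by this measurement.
1.366 × 10^-26 kg·m/s

The uncertainty principle implies that measuring position disturbs momentum:
ΔxΔp ≥ ℏ/2

When we measure position with precision Δx, we necessarily introduce a momentum uncertainty:
Δp ≥ ℏ/(2Δx)
Δp_min = (1.055e-34 J·s) / (2 × 3.860e-09 m)
Δp_min = 1.366e-26 kg·m/s

The more precisely we measure position, the greater the momentum disturbance.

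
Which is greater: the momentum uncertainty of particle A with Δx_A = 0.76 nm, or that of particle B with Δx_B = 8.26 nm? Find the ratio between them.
Particle A has the larger minimum momentum uncertainty, by a factor of 10.87.

For each particle, the minimum momentum uncertainty is Δp_min = ℏ/(2Δx):

Particle A: Δp_A = ℏ/(2×7.600e-10 m) = 6.938e-26 kg·m/s
Particle B: Δp_B = ℏ/(2×8.260e-09 m) = 6.384e-27 kg·m/s

Ratio: Δp_A/Δp_B = 10.87

Since Δp_min ∝ 1/Δx, the particle with smaller position uncertainty (A) has larger momentum uncertainty.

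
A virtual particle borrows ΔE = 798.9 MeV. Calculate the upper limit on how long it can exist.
4.119 × 10^-25 s

Using the energy-time uncertainty principle:
ΔEΔt ≥ ℏ/2

For a virtual particle borrowing energy ΔE, the maximum lifetime is:
Δt_max = ℏ/(2ΔE)

Converting energy:
ΔE = 798.9 MeV = 1.280e-10 J

Δt_max = (1.055e-34 J·s) / (2 × 1.280e-10 J)
Δt_max = 4.119e-25 s = 4.119 × 10^-25 s

Virtual particles with higher borrowed energy exist for shorter times.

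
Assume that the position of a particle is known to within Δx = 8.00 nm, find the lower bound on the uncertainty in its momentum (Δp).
6.591 × 10^-27 kg·m/s

Using the Heisenberg uncertainty principle:
ΔxΔp ≥ ℏ/2

The minimum uncertainty in momentum is:
Δp_min = ℏ/(2Δx)
Δp_min = (1.055e-34 J·s) / (2 × 8.000e-09 m)
Δp_min = 6.591e-27 kg·m/s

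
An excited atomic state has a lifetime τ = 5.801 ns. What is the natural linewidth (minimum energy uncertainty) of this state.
56.733 neV

Using the energy-time uncertainty principle:
ΔEΔt ≥ ℏ/2

The lifetime τ represents the time uncertainty Δt.
The natural linewidth (minimum energy uncertainty) is:

ΔE = ℏ/(2τ)
ΔE = (1.055e-34 J·s) / (2 × 5.801e-09 s)
ΔE = 9.090e-27 J = 56.733 neV

This natural linewidth limits the precision of spectroscopic measurements.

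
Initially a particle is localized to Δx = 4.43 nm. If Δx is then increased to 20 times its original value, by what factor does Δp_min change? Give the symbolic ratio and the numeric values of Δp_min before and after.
Original Δp_min = 1.190 × 10^-26 kg·m/s; new Δp'_min = 5.951 × 10^-28 kg·m/s; ratio Δp'_min/Δp_min = 1/20.

From the uncertainty principle ΔxΔp ≥ ℏ/2, the minimum momentum uncertainty is Δp_min = ℏ/(2Δx).

Original (Δx = 4.43 nm = 4.430e-09 m):
Δp_min = (1.055e-34 J·s)/(2 × 4.430e-09 m) = 1.190e-26 kg·m/s

When Δx → 20Δx:
Δp'_min = ℏ/(2 × 20Δx) = (1/20) × ℏ/(2Δx) = (1/20) × Δp_min
Δp'_min = 1/20 × 1.190e-26 kg·m/s = 5.951e-28 kg·m/s

Since Δp_min ∝ 1/Δx, when Δx is increased to 20 times its original value, Δp_min decreases to 1/20 of its original value.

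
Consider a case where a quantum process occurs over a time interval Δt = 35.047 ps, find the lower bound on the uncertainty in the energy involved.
9.390 μeV

Using the energy-time uncertainty principle:
ΔEΔt ≥ ℏ/2

The minimum uncertainty in energy is:
ΔE_min = ℏ/(2Δt)
ΔE_min = (1.055e-34 J·s) / (2 × 3.505e-11 s)
ΔE_min = 1.505e-24 J = 9.390 μeV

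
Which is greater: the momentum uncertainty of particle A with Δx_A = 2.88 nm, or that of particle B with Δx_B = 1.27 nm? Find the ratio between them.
Particle B has the larger minimum momentum uncertainty, by a factor of 2.27.

For each particle, the minimum momentum uncertainty is Δp_min = ℏ/(2Δx):

Particle A: Δp_A = ℏ/(2×2.880e-09 m) = 1.831e-26 kg·m/s
Particle B: Δp_B = ℏ/(2×1.270e-09 m) = 4.152e-26 kg·m/s

Ratio: Δp_B/Δp_A = 2.27

Since Δp_min ∝ 1/Δx, the particle with smaller position uncertainty (B) has larger momentum uncertainty.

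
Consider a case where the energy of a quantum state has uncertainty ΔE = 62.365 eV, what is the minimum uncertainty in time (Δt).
5.277 as

Using the energy-time uncertainty principle:
ΔEΔt ≥ ℏ/2

The minimum uncertainty in time is:
Δt_min = ℏ/(2ΔE)
Δt_min = (1.055e-34 J·s) / (2 × 9.992e-18 J)
Δt_min = 5.277e-18 s = 5.277 as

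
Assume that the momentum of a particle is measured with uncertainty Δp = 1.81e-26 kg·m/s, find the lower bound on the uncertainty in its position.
2.913 nm

Using the Heisenberg uncertainty principle:
ΔxΔp ≥ ℏ/2

The minimum uncertainty in position is:
Δx_min = ℏ/(2Δp)
Δx_min = (1.055e-34 J·s) / (2 × 1.810e-26 kg·m/s)
Δx_min = 2.913e-09 m = 2.913 nm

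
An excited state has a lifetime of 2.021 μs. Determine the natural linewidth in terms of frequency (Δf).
39.375 kHz

Using the energy-time uncertainty principle and E = hf:
ΔEΔt ≥ ℏ/2
hΔf·Δt ≥ ℏ/2

The minimum frequency uncertainty is:
Δf = ℏ/(2hτ) = 1/(4πτ)
Δf = 1/(4π × 2.021e-06 s)
Δf = 3.938e+04 Hz = 39.375 kHz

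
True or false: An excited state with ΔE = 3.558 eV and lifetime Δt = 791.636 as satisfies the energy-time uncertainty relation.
Yes, it satisfies the uncertainty relation.

Calculate the product ΔEΔt:
ΔE = 3.558 eV = 5.701e-19 J
ΔEΔt = (5.701e-19 J) × (7.916e-16 s)
ΔEΔt = 4.513e-34 J·s

Compare to the minimum allowed value ℏ/2:
ℏ/2 = 5.273e-35 J·s

Since ΔEΔt = 4.513e-34 J·s ≥ 5.273e-35 J·s = ℏ/2,
this satisfies the uncertainty relation.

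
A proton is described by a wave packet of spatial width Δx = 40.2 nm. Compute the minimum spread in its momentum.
1.312 × 10^-27 kg·m/s

For a wave packet, the spatial width Δx and momentum spread Δp are related by the uncertainty principle:
ΔxΔp ≥ ℏ/2

The minimum momentum spread is:
Δp_min = ℏ/(2Δx)
Δp_min = (1.055e-34 J·s) / (2 × 4.020e-08 m)
Δp_min = 1.312e-27 kg·m/s

A wave packet cannot have both a well-defined position and well-defined momentum.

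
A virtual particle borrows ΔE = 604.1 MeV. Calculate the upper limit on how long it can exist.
5.448 × 10^-25 s

Using the energy-time uncertainty principle:
ΔEΔt ≥ ℏ/2

For a virtual particle borrowing energy ΔE, the maximum lifetime is:
Δt_max = ℏ/(2ΔE)

Converting energy:
ΔE = 604.1 MeV = 9.679e-11 J

Δt_max = (1.055e-34 J·s) / (2 × 9.679e-11 J)
Δt_max = 5.448e-25 s = 5.448 × 10^-25 s

Virtual particles with higher borrowed energy exist for shorter times.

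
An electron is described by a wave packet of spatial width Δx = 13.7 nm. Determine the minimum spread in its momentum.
3.849 × 10^-27 kg·m/s

For a wave packet, the spatial width Δx and momentum spread Δp are related by the uncertainty principle:
ΔxΔp ≥ ℏ/2

The minimum momentum spread is:
Δp_min = ℏ/(2Δx)
Δp_min = (1.055e-34 J·s) / (2 × 1.370e-08 m)
Δp_min = 3.849e-27 kg·m/s

A wave packet cannot have both a well-defined position and well-defined momentum.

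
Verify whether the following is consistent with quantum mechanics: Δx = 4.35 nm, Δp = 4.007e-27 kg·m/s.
No, it violates the uncertainty principle (impossible measurement).

Calculate the product ΔxΔp:
ΔxΔp = (4.350e-09 m) × (4.007e-27 kg·m/s)
ΔxΔp = 1.743e-35 J·s

Compare to the minimum allowed value ℏ/2:
ℏ/2 = 5.273e-35 J·s

Since ΔxΔp = 1.743e-35 J·s < 5.273e-35 J·s = ℏ/2,
the measurement violates the uncertainty principle.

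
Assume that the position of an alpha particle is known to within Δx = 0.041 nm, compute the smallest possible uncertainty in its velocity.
193.548 m/s

Using the Heisenberg uncertainty principle and Δp = mΔv:
ΔxΔp ≥ ℏ/2
Δx(mΔv) ≥ ℏ/2

The minimum uncertainty in velocity is:
Δv_min = ℏ/(2mΔx)
Δv_min = (1.055e-34 J·s) / (2 × 6.645e-27 kg × 4.100e-11 m)
Δv_min = 1.935e+02 m/s = 193.548 m/s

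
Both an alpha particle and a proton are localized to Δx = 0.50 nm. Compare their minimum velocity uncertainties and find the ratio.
The proton has the larger minimum velocity uncertainty, by a ratio of 4.0.

For both particles, Δp_min = ℏ/(2Δx) = 1.055e-25 kg·m/s (same for both).

The velocity uncertainty is Δv = Δp/m:
- alpha particle: Δv = 1.055e-25 / 6.645e-27 = 1.587e+01 m/s = 15.871 m/s
- proton: Δv = 1.055e-25 / 1.673e-27 = 6.305e+01 m/s = 63.049 m/s

Ratio: 6.305e+01 / 1.587e+01 = 4.0

The lighter particle has larger velocity uncertainty because Δv ∝ 1/m.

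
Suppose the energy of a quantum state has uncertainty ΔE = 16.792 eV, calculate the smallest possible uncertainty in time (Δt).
19.599 as

Using the energy-time uncertainty principle:
ΔEΔt ≥ ℏ/2

The minimum uncertainty in time is:
Δt_min = ℏ/(2ΔE)
Δt_min = (1.055e-34 J·s) / (2 × 2.690e-18 J)
Δt_min = 1.960e-17 s = 19.599 as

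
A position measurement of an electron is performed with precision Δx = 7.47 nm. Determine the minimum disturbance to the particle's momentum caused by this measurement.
7.059 × 10^-27 kg·m/s

The uncertainty principle implies that measuring position disturbs momentum:
ΔxΔp ≥ ℏ/2

When we measure position with precision Δx, we necessarily introduce a momentum uncertainty:
Δp ≥ ℏ/(2Δx)
Δp_min = (1.055e-34 J·s) / (2 × 7.470e-09 m)
Δp_min = 7.059e-27 kg·m/s

The more precisely we measure position, the greater the momentum disturbance.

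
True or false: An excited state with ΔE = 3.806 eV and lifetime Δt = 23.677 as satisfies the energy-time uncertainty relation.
No, it violates the uncertainty relation.

Calculate the product ΔEΔt:
ΔE = 3.806 eV = 6.098e-19 J
ΔEΔt = (6.098e-19 J) × (2.368e-17 s)
ΔEΔt = 1.444e-35 J·s

Compare to the minimum allowed value ℏ/2:
ℏ/2 = 5.273e-35 J·s

Since ΔEΔt = 1.444e-35 J·s < 5.273e-35 J·s = ℏ/2,
this violates the uncertainty relation.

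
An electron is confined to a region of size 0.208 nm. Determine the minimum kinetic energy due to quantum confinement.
220.159 meV

Using the uncertainty principle:

1. Position uncertainty: Δx ≈ 2.080e-10 m
2. Minimum momentum uncertainty: Δp = ℏ/(2Δx) = 2.535e-25 kg·m/s
3. Minimum kinetic energy:
   KE = (Δp)²/(2m) = (2.535e-25)²/(2 × 9.109e-31 kg)
   KE = 3.527e-20 J = 220.159 meV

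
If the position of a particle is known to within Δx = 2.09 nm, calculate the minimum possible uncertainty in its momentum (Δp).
2.523 × 10^-26 kg·m/s

Using the Heisenberg uncertainty principle:
ΔxΔp ≥ ℏ/2

The minimum uncertainty in momentum is:
Δp_min = ℏ/(2Δx)
Δp_min = (1.055e-34 J·s) / (2 × 2.090e-09 m)
Δp_min = 2.523e-26 kg·m/s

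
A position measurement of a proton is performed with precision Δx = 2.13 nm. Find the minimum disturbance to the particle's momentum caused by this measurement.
2.476 × 10^-26 kg·m/s

The uncertainty principle implies that measuring position disturbs momentum:
ΔxΔp ≥ ℏ/2

When we measure position with precision Δx, we necessarily introduce a momentum uncertainty:
Δp ≥ ℏ/(2Δx)
Δp_min = (1.055e-34 J·s) / (2 × 2.130e-09 m)
Δp_min = 2.476e-26 kg·m/s

The more precisely we measure position, the greater the momentum disturbance.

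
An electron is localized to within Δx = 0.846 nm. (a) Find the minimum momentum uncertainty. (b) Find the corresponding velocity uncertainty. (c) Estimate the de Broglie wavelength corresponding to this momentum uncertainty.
(a) Δp_min = 6.233 × 10^-26 kg·m/s
(b) Δv_min = 68.421 km/s
(c) λ_dB = 10.631 nm

Step-by-step:

(a) From the uncertainty principle:
Δp_min = ℏ/(2Δx) = (1.055e-34 J·s)/(2 × 8.460e-10 m) = 6.233e-26 kg·m/s

(b) The velocity uncertainty:
Δv = Δp/m = (6.233e-26 kg·m/s)/(9.109e-31 kg) = 6.842e+04 m/s = 68.421 km/s

(c) The de Broglie wavelength for this momentum:
λ = h/p = (6.626e-34 J·s)/(6.233e-26 kg·m/s) = 1.063e-08 m = 10.631 nm

Note: The de Broglie wavelength is comparable to the localization size, as expected from wave-particle duality.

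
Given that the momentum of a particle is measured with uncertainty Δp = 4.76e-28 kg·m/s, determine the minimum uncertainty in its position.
110.774 nm

Using the Heisenberg uncertainty principle:
ΔxΔp ≥ ℏ/2

The minimum uncertainty in position is:
Δx_min = ℏ/(2Δp)
Δx_min = (1.055e-34 J·s) / (2 × 4.760e-28 kg·m/s)
Δx_min = 1.108e-07 m = 110.774 nm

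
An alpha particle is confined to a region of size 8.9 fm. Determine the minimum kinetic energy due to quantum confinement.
16.485 keV

Using the uncertainty principle:

1. Position uncertainty: Δx ≈ 8.900e-15 m
2. Minimum momentum uncertainty: Δp = ℏ/(2Δx) = 5.925e-21 kg·m/s
3. Minimum kinetic energy:
   KE = (Δp)²/(2m) = (5.925e-21)²/(2 × 6.645e-27 kg)
   KE = 2.641e-15 J = 16.485 keV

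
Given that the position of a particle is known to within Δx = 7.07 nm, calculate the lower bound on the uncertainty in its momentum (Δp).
7.458 × 10^-27 kg·m/s

Using the Heisenberg uncertainty principle:
ΔxΔp ≥ ℏ/2

The minimum uncertainty in momentum is:
Δp_min = ℏ/(2Δx)
Δp_min = (1.055e-34 J·s) / (2 × 7.070e-09 m)
Δp_min = 7.458e-27 kg·m/s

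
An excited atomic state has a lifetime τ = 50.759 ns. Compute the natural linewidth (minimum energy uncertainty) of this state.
6.484 neV

Using the energy-time uncertainty principle:
ΔEΔt ≥ ℏ/2

The lifetime τ represents the time uncertainty Δt.
The natural linewidth (minimum energy uncertainty) is:

ΔE = ℏ/(2τ)
ΔE = (1.055e-34 J·s) / (2 × 5.076e-08 s)
ΔE = 1.039e-27 J = 6.484 neV

This natural linewidth limits the precision of spectroscopic measurements.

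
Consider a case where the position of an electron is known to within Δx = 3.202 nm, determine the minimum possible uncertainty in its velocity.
18.077 km/s

Using the Heisenberg uncertainty principle and Δp = mΔv:
ΔxΔp ≥ ℏ/2
Δx(mΔv) ≥ ℏ/2

The minimum uncertainty in velocity is:
Δv_min = ℏ/(2mΔx)
Δv_min = (1.055e-34 J·s) / (2 × 9.109e-31 kg × 3.202e-09 m)
Δv_min = 1.808e+04 m/s = 18.077 km/s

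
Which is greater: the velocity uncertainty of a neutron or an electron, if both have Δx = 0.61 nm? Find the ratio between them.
The electron has the larger minimum velocity uncertainty, by a ratio of 1838.7.

For both particles, Δp_min = ℏ/(2Δx) = 8.644e-26 kg·m/s (same for both).

The velocity uncertainty is Δv = Δp/m:
- neutron: Δv = 8.644e-26 / 1.675e-27 = 5.161e+01 m/s = 51.608 m/s
- electron: Δv = 8.644e-26 / 9.109e-31 = 9.489e+04 m/s = 94.892 km/s

Ratio: 9.489e+04 / 5.161e+01 = 1838.7

The lighter particle has larger velocity uncertainty because Δv ∝ 1/m.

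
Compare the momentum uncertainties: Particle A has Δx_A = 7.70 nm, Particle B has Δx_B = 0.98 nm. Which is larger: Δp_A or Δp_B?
Particle B has the larger minimum momentum uncertainty, by a factor of 7.86.

For each particle, the minimum momentum uncertainty is Δp_min = ℏ/(2Δx):

Particle A: Δp_A = ℏ/(2×7.700e-09 m) = 6.848e-27 kg·m/s
Particle B: Δp_B = ℏ/(2×9.800e-10 m) = 5.380e-26 kg·m/s

Ratio: Δp_B/Δp_A = 7.86

Since Δp_min ∝ 1/Δx, the particle with smaller position uncertainty (B) has larger momentum uncertainty.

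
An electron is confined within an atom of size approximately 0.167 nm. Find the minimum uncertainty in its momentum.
3.157 × 10^-25 kg·m/s

Using the Heisenberg uncertainty principle:
ΔxΔp ≥ ℏ/2

With Δx ≈ L = 1.670e-10 m (the confinement size):
Δp_min = ℏ/(2Δx)
Δp_min = (1.055e-34 J·s) / (2 × 1.670e-10 m)
Δp_min = 3.157e-25 kg·m/s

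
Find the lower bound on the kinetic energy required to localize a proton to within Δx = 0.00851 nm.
71.630 meV

Localizing a particle requires giving it sufficient momentum uncertainty:

1. From uncertainty principle: Δp ≥ ℏ/(2Δx)
   Δp_min = (1.055e-34 J·s) / (2 × 8.510e-12 m)
   Δp_min = 6.196e-24 kg·m/s

2. This momentum uncertainty corresponds to kinetic energy:
   KE ≈ (Δp)²/(2m) = (6.196e-24)²/(2 × 1.673e-27 kg)
   KE = 1.148e-20 J = 71.630 meV

Tighter localization requires more energy.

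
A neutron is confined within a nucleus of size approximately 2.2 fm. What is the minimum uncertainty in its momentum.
2.397 × 10^-20 kg·m/s

Using the Heisenberg uncertainty principle:
ΔxΔp ≥ ℏ/2

With Δx ≈ L = 2.200e-15 m (the confinement size):
Δp_min = ℏ/(2Δx)
Δp_min = (1.055e-34 J·s) / (2 × 2.200e-15 m)
Δp_min = 2.397e-20 kg·m/s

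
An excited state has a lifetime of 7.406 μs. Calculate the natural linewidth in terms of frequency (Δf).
10.745 kHz

Using the energy-time uncertainty principle and E = hf:
ΔEΔt ≥ ℏ/2
hΔf·Δt ≥ ℏ/2

The minimum frequency uncertainty is:
Δf = ℏ/(2hτ) = 1/(4πτ)
Δf = 1/(4π × 7.406e-06 s)
Δf = 1.075e+04 Hz = 10.745 kHz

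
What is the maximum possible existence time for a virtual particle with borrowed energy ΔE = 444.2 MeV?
7.409 × 10^-25 s

Using the energy-time uncertainty principle:
ΔEΔt ≥ ℏ/2

For a virtual particle borrowing energy ΔE, the maximum lifetime is:
Δt_max = ℏ/(2ΔE)

Converting energy:
ΔE = 444.2 MeV = 7.117e-11 J

Δt_max = (1.055e-34 J·s) / (2 × 7.117e-11 J)
Δt_max = 7.409e-25 s = 7.409 × 10^-25 s

Virtual particles with higher borrowed energy exist for shorter times.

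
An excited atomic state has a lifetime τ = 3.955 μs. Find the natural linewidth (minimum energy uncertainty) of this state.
83.213 peV

Using the energy-time uncertainty principle:
ΔEΔt ≥ ℏ/2

The lifetime τ represents the time uncertainty Δt.
The natural linewidth (minimum energy uncertainty) is:

ΔE = ℏ/(2τ)
ΔE = (1.055e-34 J·s) / (2 × 3.955e-06 s)
ΔE = 1.333e-29 J = 83.213 peV

This natural linewidth limits the precision of spectroscopic measurements.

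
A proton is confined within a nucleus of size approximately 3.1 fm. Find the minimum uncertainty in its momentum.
1.701 × 10^-20 kg·m/s

Using the Heisenberg uncertainty principle:
ΔxΔp ≥ ℏ/2

With Δx ≈ L = 3.100e-15 m (the confinement size):
Δp_min = ℏ/(2Δx)
Δp_min = (1.055e-34 J·s) / (2 × 3.100e-15 m)
Δp_min = 1.701e-20 kg·m/s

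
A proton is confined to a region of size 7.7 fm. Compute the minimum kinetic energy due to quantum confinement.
87.493 keV

Using the uncertainty principle:

1. Position uncertainty: Δx ≈ 7.700e-15 m
2. Minimum momentum uncertainty: Δp = ℏ/(2Δx) = 6.848e-21 kg·m/s
3. Minimum kinetic energy:
   KE = (Δp)²/(2m) = (6.848e-21)²/(2 × 1.673e-27 kg)
   KE = 1.402e-14 J = 87.493 keV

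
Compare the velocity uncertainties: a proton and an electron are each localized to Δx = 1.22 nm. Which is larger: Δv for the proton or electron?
The electron has the larger minimum velocity uncertainty, by a ratio of 1836.2.

For both particles, Δp_min = ℏ/(2Δx) = 4.322e-26 kg·m/s (same for both).

The velocity uncertainty is Δv = Δp/m:
- proton: Δv = 4.322e-26 / 1.673e-27 = 2.584e+01 m/s = 25.840 m/s
- electron: Δv = 4.322e-26 / 9.109e-31 = 4.745e+04 m/s = 47.446 km/s

Ratio: 4.745e+04 / 2.584e+01 = 1836.2

The lighter particle has larger velocity uncertainty because Δv ∝ 1/m.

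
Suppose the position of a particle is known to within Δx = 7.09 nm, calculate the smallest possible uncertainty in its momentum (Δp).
7.437 × 10^-27 kg·m/s

Using the Heisenberg uncertainty principle:
ΔxΔp ≥ ℏ/2

The minimum uncertainty in momentum is:
Δp_min = ℏ/(2Δx)
Δp_min = (1.055e-34 J·s) / (2 × 7.090e-09 m)
Δp_min = 7.437e-27 kg·m/s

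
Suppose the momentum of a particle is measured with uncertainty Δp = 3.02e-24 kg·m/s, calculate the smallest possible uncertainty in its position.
17.460 pm

Using the Heisenberg uncertainty principle:
ΔxΔp ≥ ℏ/2

The minimum uncertainty in position is:
Δx_min = ℏ/(2Δp)
Δx_min = (1.055e-34 J·s) / (2 × 3.020e-24 kg·m/s)
Δx_min = 1.746e-11 m = 17.460 pm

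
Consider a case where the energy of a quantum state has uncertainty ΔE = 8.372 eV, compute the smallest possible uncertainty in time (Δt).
39.310 as

Using the energy-time uncertainty principle:
ΔEΔt ≥ ℏ/2

The minimum uncertainty in time is:
Δt_min = ℏ/(2ΔE)
Δt_min = (1.055e-34 J·s) / (2 × 1.341e-18 J)
Δt_min = 3.931e-17 s = 39.310 as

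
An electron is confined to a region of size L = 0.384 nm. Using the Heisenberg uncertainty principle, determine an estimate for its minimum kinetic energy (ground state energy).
64.595 meV

Using the uncertainty principle to estimate ground state energy:

1. The position uncertainty is approximately the confinement size:
   Δx ≈ L = 3.840e-10 m

2. From ΔxΔp ≥ ℏ/2, the minimum momentum uncertainty is:
   Δp ≈ ℏ/(2L) = 1.373e-25 kg·m/s

3. The kinetic energy is approximately:
   KE ≈ (Δp)²/(2m) = (1.373e-25)²/(2 × 9.109e-31 kg)
   KE ≈ 1.035e-20 J = 64.595 meV

This is an order-of-magnitude estimate of the ground state energy.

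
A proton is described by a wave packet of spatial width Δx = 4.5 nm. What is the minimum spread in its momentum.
1.172 × 10^-26 kg·m/s

For a wave packet, the spatial width Δx and momentum spread Δp are related by the uncertainty principle:
ΔxΔp ≥ ℏ/2

The minimum momentum spread is:
Δp_min = ℏ/(2Δx)
Δp_min = (1.055e-34 J·s) / (2 × 4.500e-09 m)
Δp_min = 1.172e-26 kg·m/s

A wave packet cannot have both a well-defined position and well-defined momentum.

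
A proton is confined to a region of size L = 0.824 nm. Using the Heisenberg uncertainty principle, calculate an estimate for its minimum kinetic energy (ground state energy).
7.640 μeV

Using the uncertainty principle to estimate ground state energy:

1. The position uncertainty is approximately the confinement size:
   Δx ≈ L = 8.240e-10 m

2. From ΔxΔp ≥ ℏ/2, the minimum momentum uncertainty is:
   Δp ≈ ℏ/(2L) = 6.399e-26 kg·m/s

3. The kinetic energy is approximately:
   KE ≈ (Δp)²/(2m) = (6.399e-26)²/(2 × 1.673e-27 kg)
   KE ≈ 1.224e-24 J = 7.640 μeV

This is an order-of-magnitude estimate of the ground state energy.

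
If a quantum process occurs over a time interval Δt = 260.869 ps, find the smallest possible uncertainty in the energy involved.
1.262 μeV

Using the energy-time uncertainty principle:
ΔEΔt ≥ ℏ/2

The minimum uncertainty in energy is:
ΔE_min = ℏ/(2Δt)
ΔE_min = (1.055e-34 J·s) / (2 × 2.609e-10 s)
ΔE_min = 2.021e-25 J = 1.262 μeV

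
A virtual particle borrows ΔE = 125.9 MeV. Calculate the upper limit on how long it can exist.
2.614 ys

Using the energy-time uncertainty principle:
ΔEΔt ≥ ℏ/2

For a virtual particle borrowing energy ΔE, the maximum lifetime is:
Δt_max = ℏ/(2ΔE)

Converting energy:
ΔE = 125.9 MeV = 2.017e-11 J

Δt_max = (1.055e-34 J·s) / (2 × 2.017e-11 J)
Δt_max = 2.614e-24 s = 2.614 ys

Virtual particles with higher borrowed energy exist for shorter times.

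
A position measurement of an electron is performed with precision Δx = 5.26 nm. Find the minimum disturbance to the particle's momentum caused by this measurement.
1.002 × 10^-26 kg·m/s

The uncertainty principle implies that measuring position disturbs momentum:
ΔxΔp ≥ ℏ/2

When we measure position with precision Δx, we necessarily introduce a momentum uncertainty:
Δp ≥ ℏ/(2Δx)
Δp_min = (1.055e-34 J·s) / (2 × 5.260e-09 m)
Δp_min = 1.002e-26 kg·m/s

The more precisely we measure position, the greater the momentum disturbance.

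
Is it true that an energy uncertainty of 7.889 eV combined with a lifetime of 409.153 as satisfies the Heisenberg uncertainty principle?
Yes, it satisfies the uncertainty relation.

Calculate the product ΔEΔt:
ΔE = 7.889 eV = 1.264e-18 J
ΔEΔt = (1.264e-18 J) × (4.092e-16 s)
ΔEΔt = 5.172e-34 J·s

Compare to the minimum allowed value ℏ/2:
ℏ/2 = 5.273e-35 J·s

Since ΔEΔt = 5.172e-34 J·s ≥ 5.273e-35 J·s = ℏ/2,
this satisfies the uncertainty relation.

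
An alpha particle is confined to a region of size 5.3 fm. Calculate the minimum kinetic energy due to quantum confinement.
46.487 keV

Using the uncertainty principle:

1. Position uncertainty: Δx ≈ 5.300e-15 m
2. Minimum momentum uncertainty: Δp = ℏ/(2Δx) = 9.949e-21 kg·m/s
3. Minimum kinetic energy:
   KE = (Δp)²/(2m) = (9.949e-21)²/(2 × 6.645e-27 kg)
   KE = 7.448e-15 J = 46.487 keV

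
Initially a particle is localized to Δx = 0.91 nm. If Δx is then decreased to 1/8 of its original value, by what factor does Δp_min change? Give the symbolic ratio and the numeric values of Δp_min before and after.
Original Δp_min = 5.794 × 10^-26 kg·m/s; new Δp'_min = 4.635 × 10^-25 kg·m/s; ratio Δp'_min/Δp_min = 8.

From the uncertainty principle ΔxΔp ≥ ℏ/2, the minimum momentum uncertainty is Δp_min = ℏ/(2Δx).

Original (Δx = 0.91 nm = 9.100e-10 m):
Δp_min = (1.055e-34 J·s)/(2 × 9.100e-10 m) = 5.794e-26 kg·m/s

When Δx → (1/8)Δx:
Δp'_min = ℏ/(2 × (1/8)Δx) = 8 × ℏ/(2Δx) = 8 × Δp_min
Δp'_min = 8 × 5.794e-26 kg·m/s = 4.635e-25 kg·m/s

Since Δp_min ∝ 1/Δx, when Δx is decreased to 1/8 of its original value, Δp_min increases to 8 times its original value.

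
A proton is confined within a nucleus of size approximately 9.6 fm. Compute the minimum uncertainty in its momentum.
5.493 × 10^-21 kg·m/s

Using the Heisenberg uncertainty principle:
ΔxΔp ≥ ℏ/2

With Δx ≈ L = 9.600e-15 m (the confinement size):
Δp_min = ℏ/(2Δx)
Δp_min = (1.055e-34 J·s) / (2 × 9.600e-15 m)
Δp_min = 5.493e-21 kg·m/s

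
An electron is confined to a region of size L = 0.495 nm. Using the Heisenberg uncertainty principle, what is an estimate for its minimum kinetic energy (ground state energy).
38.873 meV

Using the uncertainty principle to estimate ground state energy:

1. The position uncertainty is approximately the confinement size:
   Δx ≈ L = 4.950e-10 m

2. From ΔxΔp ≥ ℏ/2, the minimum momentum uncertainty is:
   Δp ≈ ℏ/(2L) = 1.065e-25 kg·m/s

3. The kinetic energy is approximately:
   KE ≈ (Δp)²/(2m) = (1.065e-25)²/(2 × 9.109e-31 kg)
   KE ≈ 6.228e-21 J = 38.873 meV

This is an order-of-magnitude estimate of the ground state energy.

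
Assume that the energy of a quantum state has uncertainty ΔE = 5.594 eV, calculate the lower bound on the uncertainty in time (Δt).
58.832 as

Using the energy-time uncertainty principle:
ΔEΔt ≥ ℏ/2

The minimum uncertainty in time is:
Δt_min = ℏ/(2ΔE)
Δt_min = (1.055e-34 J·s) / (2 × 8.963e-19 J)
Δt_min = 5.883e-17 s = 58.832 as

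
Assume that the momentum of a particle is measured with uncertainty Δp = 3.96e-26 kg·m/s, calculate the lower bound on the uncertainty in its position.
1.332 nm

Using the Heisenberg uncertainty principle:
ΔxΔp ≥ ℏ/2

The minimum uncertainty in position is:
Δx_min = ℏ/(2Δp)
Δx_min = (1.055e-34 J·s) / (2 × 3.960e-26 kg·m/s)
Δx_min = 1.332e-09 m = 1.332 nm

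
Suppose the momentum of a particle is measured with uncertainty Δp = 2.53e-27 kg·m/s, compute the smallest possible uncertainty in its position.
20.841 nm

Using the Heisenberg uncertainty principle:
ΔxΔp ≥ ℏ/2

The minimum uncertainty in position is:
Δx_min = ℏ/(2Δp)
Δx_min = (1.055e-34 J·s) / (2 × 2.530e-27 kg·m/s)
Δx_min = 2.084e-08 m = 20.841 nm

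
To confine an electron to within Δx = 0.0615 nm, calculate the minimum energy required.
2.518 eV

Localizing a particle requires giving it sufficient momentum uncertainty:

1. From uncertainty principle: Δp ≥ ℏ/(2Δx)
   Δp_min = (1.055e-34 J·s) / (2 × 6.150e-11 m)
   Δp_min = 8.574e-25 kg·m/s

2. This momentum uncertainty corresponds to kinetic energy:
   KE ≈ (Δp)²/(2m) = (8.574e-25)²/(2 × 9.109e-31 kg)
   KE = 4.035e-19 J = 2.518 eV

Tighter localization requires more energy.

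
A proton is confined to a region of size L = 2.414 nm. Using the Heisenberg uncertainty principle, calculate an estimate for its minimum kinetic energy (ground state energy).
890.184 neV

Using the uncertainty principle to estimate ground state energy:

1. The position uncertainty is approximately the confinement size:
   Δx ≈ L = 2.414e-09 m

2. From ΔxΔp ≥ ℏ/2, the minimum momentum uncertainty is:
   Δp ≈ ℏ/(2L) = 2.184e-26 kg·m/s

3. The kinetic energy is approximately:
   KE ≈ (Δp)²/(2m) = (2.184e-26)²/(2 × 1.673e-27 kg)
   KE ≈ 1.426e-25 J = 890.184 neV

This is an order-of-magnitude estimate of the ground state energy.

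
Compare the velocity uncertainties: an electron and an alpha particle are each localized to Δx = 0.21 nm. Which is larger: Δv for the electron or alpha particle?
The electron has the larger minimum velocity uncertainty, by a ratio of 7294.3.

For both particles, Δp_min = ℏ/(2Δx) = 2.511e-25 kg·m/s (same for both).

The velocity uncertainty is Δv = Δp/m:
- electron: Δv = 2.511e-25 / 9.109e-31 = 2.756e+05 m/s = 275.637 km/s
- alpha particle: Δv = 2.511e-25 / 6.645e-27 = 3.779e+01 m/s = 37.788 m/s

Ratio: 2.756e+05 / 3.779e+01 = 7294.3

The lighter particle has larger velocity uncertainty because Δv ∝ 1/m.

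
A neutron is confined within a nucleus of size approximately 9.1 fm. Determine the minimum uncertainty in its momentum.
5.794 × 10^-21 kg·m/s

Using the Heisenberg uncertainty principle:
ΔxΔp ≥ ℏ/2

With Δx ≈ L = 9.100e-15 m (the confinement size):
Δp_min = ℏ/(2Δx)
Δp_min = (1.055e-34 J·s) / (2 × 9.100e-15 m)
Δp_min = 5.794e-21 kg·m/s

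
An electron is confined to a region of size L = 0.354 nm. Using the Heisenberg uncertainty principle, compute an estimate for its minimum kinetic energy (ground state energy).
76.007 meV

Using the uncertainty principle to estimate ground state energy:

1. The position uncertainty is approximately the confinement size:
   Δx ≈ L = 3.540e-10 m

2. From ΔxΔp ≥ ℏ/2, the minimum momentum uncertainty is:
   Δp ≈ ℏ/(2L) = 1.490e-25 kg·m/s

3. The kinetic energy is approximately:
   KE ≈ (Δp)²/(2m) = (1.490e-25)²/(2 × 9.109e-31 kg)
   KE ≈ 1.218e-20 J = 76.007 meV

This is an order-of-magnitude estimate of the ground state energy.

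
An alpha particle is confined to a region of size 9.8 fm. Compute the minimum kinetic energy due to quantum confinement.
13.597 keV

Using the uncertainty principle:

1. Position uncertainty: Δx ≈ 9.800e-15 m
2. Minimum momentum uncertainty: Δp = ℏ/(2Δx) = 5.380e-21 kg·m/s
3. Minimum kinetic energy:
   KE = (Δp)²/(2m) = (5.380e-21)²/(2 × 6.645e-27 kg)
   KE = 2.178e-15 J = 13.597 keV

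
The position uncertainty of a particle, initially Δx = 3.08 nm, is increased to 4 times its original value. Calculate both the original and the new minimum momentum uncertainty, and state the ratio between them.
Original Δp_min = 1.712 × 10^-26 kg·m/s; new Δp'_min = 4.280 × 10^-27 kg·m/s; ratio Δp'_min/Δp_min = 1/4.

From the uncertainty principle ΔxΔp ≥ ℏ/2, the minimum momentum uncertainty is Δp_min = ℏ/(2Δx).

Original (Δx = 3.08 nm = 3.080e-09 m):
Δp_min = (1.055e-34 J·s)/(2 × 3.080e-09 m) = 1.712e-26 kg·m/s

When Δx → 4Δx:
Δp'_min = ℏ/(2 × 4Δx) = (1/4) × ℏ/(2Δx) = (1/4) × Δp_min
Δp'_min = 1/4 × 1.712e-26 kg·m/s = 4.280e-27 kg·m/s

Since Δp_min ∝ 1/Δx, when Δx is increased to 4 times its original value, Δp_min decreases to 1/4 of its original value.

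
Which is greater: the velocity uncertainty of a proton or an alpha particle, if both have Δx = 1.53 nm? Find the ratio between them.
The proton has the larger minimum velocity uncertainty, by a ratio of 4.0.

For both particles, Δp_min = ℏ/(2Δx) = 3.446e-26 kg·m/s (same for both).

The velocity uncertainty is Δv = Δp/m:
- proton: Δv = 3.446e-26 / 1.673e-27 = 2.060e+01 m/s = 20.604 m/s
- alpha particle: Δv = 3.446e-26 / 6.645e-27 = 5.187e+00 m/s = 5.187 m/s

Ratio: 2.060e+01 / 5.187e+00 = 4.0

The lighter particle has larger velocity uncertainty because Δv ∝ 1/m.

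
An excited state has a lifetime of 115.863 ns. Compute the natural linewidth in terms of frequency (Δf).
686.824 kHz

Using the energy-time uncertainty principle and E = hf:
ΔEΔt ≥ ℏ/2
hΔf·Δt ≥ ℏ/2

The minimum frequency uncertainty is:
Δf = ℏ/(2hτ) = 1/(4πτ)
Δf = 1/(4π × 1.159e-07 s)
Δf = 6.868e+05 Hz = 686.824 kHz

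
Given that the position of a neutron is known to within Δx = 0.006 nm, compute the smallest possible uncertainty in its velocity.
5.247 km/s

Using the Heisenberg uncertainty principle and Δp = mΔv:
ΔxΔp ≥ ℏ/2
Δx(mΔv) ≥ ℏ/2

The minimum uncertainty in velocity is:
Δv_min = ℏ/(2mΔx)
Δv_min = (1.055e-34 J·s) / (2 × 1.675e-27 kg × 6.000e-12 m)
Δv_min = 5.247e+03 m/s = 5.247 km/s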